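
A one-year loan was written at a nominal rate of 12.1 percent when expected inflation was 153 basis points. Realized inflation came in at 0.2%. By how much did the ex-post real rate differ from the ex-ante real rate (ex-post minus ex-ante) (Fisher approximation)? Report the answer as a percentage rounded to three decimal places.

1.330%

Ex-ante: 12.1% − 1.53% = 10.570%
Ex-post: 12.1% − 0.2% = 11.900%
Difference (ex-post − ex-ante) = 1.3300% → 1.330%.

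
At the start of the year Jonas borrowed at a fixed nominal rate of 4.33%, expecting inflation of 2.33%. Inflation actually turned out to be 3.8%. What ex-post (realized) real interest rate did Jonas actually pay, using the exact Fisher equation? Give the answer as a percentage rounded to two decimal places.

0.51%

Ex-post: (1 + 0.0433)/(1 + 0.0380) − 1 = 0.5106%
So the realized real rate is 0.51%.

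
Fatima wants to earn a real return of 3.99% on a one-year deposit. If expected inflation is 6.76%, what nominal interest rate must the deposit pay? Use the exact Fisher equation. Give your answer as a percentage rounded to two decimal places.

(1 + i) = (1 + r)(1 + π) = 1.03990 × 1.06760 = 1.11019724
i = 1.11019724 − 1, so the required nominal rate is 11.02%.

11.02%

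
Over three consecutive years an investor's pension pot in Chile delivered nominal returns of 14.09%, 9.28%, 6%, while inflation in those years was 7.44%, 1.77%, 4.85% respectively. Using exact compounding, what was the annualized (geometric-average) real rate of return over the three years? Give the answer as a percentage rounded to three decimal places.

4.853%

Compound the nominal returns: 1.1409 × 1.0928 × 1.0600 = 1.32158205.
Compound inflation: 1.0744 × 1.0177 × 1.0485 = 1.14644760.
Deflate: 1.32158205 / 1.14644760 = 1.15276272.
Annualized real rate = 1.15276272^(1/3) − 1 = 4.8528% → 4.853%.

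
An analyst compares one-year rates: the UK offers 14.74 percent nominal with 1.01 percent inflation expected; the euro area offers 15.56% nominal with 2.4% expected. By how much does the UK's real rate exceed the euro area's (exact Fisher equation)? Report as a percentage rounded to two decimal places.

0.74%

The UK: (1 + 0.1474)/(1 + 0.0101) − 1 = 13.5927%
The euro area: (1 + 0.1556)/(1 + 0.0240) − 1 = 12.8516%
Differential = 13.5927% − 12.8516% = 0.7412% → 0.74%.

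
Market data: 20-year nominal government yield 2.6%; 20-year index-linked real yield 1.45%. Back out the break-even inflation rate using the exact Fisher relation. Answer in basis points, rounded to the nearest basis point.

113 basis points

(1 + π) = (1 + i)/(1 + r) = 1.02600 / 1.01450 = 1.011336
Break-even inflation = 1.011336 − 1 → 113 basis points.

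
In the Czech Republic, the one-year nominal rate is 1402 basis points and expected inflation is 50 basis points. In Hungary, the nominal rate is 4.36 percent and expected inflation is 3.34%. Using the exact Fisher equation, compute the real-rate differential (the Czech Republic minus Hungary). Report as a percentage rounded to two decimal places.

The Czech Republic: (1 + 0.1402)/(1 + 0.0050) − 1 = 13.4527%
Hungary: (1 + 0.0436)/(1 + 0.0334) − 1 = 0.9870%
Differential = 13.4527% − 0.9870% = 12.4657% → 12.47%.

12.47%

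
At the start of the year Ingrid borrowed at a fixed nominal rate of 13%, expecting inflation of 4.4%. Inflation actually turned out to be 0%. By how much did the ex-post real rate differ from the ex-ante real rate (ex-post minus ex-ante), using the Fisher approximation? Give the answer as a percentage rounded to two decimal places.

Ex-ante: 13% − 4.4% = 8.600%
Ex-post: 13% − 0% = 13.000%
Difference (ex-post − ex-ante) = 4.4000% → 4.40%.

4.40%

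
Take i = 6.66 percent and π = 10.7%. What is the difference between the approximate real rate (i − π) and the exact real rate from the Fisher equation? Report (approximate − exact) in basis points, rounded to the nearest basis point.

Approximate: r ≈ 6.660% − 10.700% = -4.0400%
Exact: (1 + 0.0666)/(1 + 0.1070) − 1 = -3.6495%
Error = -4.0400% − (-3.6495%) = -0.3905% → -39 basis points.

-39 basis points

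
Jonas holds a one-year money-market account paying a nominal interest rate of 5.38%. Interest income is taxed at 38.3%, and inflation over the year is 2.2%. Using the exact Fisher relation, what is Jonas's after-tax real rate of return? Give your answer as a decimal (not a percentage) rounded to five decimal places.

0.01095

After-tax nominal return = 5.38% × (1 − 0.383) = 3.31946%.
1 + r = 1.0331946 / 1.02200 = 1.010954
After-tax real rate = 1.010954 − 1 → 0.01095.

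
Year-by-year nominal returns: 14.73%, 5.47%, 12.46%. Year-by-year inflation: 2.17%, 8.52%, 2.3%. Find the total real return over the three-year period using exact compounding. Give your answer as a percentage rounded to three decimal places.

Compound the nominal returns: 1.1473 × 1.0547 × 1.1246 = 1.360830.
Compound inflation: 1.0217 × 1.0852 × 1.0230 = 1.134250.
Deflate: 1.360830 / 1.134250 = 1.199762.
Total real return = 1.199762 − 1 → 19.976%.

19.976%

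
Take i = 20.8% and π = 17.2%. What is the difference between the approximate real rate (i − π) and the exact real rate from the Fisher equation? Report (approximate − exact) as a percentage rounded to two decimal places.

Approximate: r ≈ 20.800% − 17.200% = 3.6000%
Exact: (1 + 0.2080)/(1 + 0.1720) − 1 = 3.0717%
Error = 3.6000% − 3.0717% = 0.5283% → 0.53%.

0.53%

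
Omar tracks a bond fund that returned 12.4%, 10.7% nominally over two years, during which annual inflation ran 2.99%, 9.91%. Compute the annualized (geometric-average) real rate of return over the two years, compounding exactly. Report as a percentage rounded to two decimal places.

Compound the nominal returns: 1.1240 × 1.1070 = 1.24426800.
Compound inflation: 1.0299 × 1.0991 = 1.13196309.
Deflate: 1.24426800 / 1.13196309 = 1.09921252.
Annualized real rate = 1.09921252^(1/2) − 1 = 4.8433% → 4.84%.

4.84%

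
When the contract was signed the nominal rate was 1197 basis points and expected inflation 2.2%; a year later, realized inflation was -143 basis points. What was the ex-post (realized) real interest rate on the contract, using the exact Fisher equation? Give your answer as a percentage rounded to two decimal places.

13.59%

Ex-post: (1 + 0.1197)/(1 − 0.0143) − 1 = 13.5944%
So the realized real rate is 13.59%.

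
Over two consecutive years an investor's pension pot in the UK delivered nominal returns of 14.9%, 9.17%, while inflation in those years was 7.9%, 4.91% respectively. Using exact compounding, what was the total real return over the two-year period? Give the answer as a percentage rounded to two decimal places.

Nominal growth factor = 1.1490 × 1.0917 = 1.254363
Price-level growth factor = 1.0790 × 1.0491 = 1.131979
Real growth factor = 1.254363 / 1.131979 = 1.108115
Total real return = 1.108115 − 1 → 10.81%.

10.81%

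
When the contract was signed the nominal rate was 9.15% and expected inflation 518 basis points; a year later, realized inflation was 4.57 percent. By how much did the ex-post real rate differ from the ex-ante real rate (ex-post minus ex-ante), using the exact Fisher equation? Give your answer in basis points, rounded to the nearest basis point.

61 basis points

Ex-ante: (1 + 0.0915)/(1 + 0.0518) − 1 = 3.7745%
Ex-post: (1 + 0.0915)/(1 + 0.0457) − 1 = 4.3798%
Difference (ex-post − ex-ante) = 0.6054% → 61 basis points.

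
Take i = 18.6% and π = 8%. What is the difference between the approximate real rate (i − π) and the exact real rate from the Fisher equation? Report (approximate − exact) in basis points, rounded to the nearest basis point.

Approximate: r ≈ 18.600% − 8.000% = 10.6000%
Exact: (1 + 0.1860)/(1 + 0.0800) − 1 = 9.8148%
Error = 10.6000% − 9.8148% = 0.7852% → 79 basis points.

79 basis points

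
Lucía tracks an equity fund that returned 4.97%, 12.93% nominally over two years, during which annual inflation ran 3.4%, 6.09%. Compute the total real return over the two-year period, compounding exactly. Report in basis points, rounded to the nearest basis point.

806 basis points

Compound the nominal returns: 1.0497 × 1.1293 = 1.185426.
Compound inflation: 1.0340 × 1.0609 = 1.096971.
Deflate: 1.185426 / 1.096971 = 1.080636.
Total real return = 1.080636 − 1 → 806 basis points.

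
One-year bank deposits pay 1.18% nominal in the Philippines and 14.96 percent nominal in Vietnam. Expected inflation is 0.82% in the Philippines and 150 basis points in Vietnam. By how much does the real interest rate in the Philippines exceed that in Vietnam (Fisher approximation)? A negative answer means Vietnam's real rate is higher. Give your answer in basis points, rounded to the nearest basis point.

The Philippines: 1.18% − 0.82% = 0.360%
Vietnam: 14.96% − 1.5% = 13.460%
Differential = -13.100% → -1310 basis points.

-1310 basis points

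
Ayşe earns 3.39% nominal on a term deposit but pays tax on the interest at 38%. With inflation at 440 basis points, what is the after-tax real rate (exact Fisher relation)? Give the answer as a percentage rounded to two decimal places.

-2.20%

After-tax nominal return = 3.39% × (1 − 0.38) = 2.1018%.
1 + r = 1.021018 / 1.04400 = 0.977987
After-tax real rate = 0.977987 − 1 → -2.20%.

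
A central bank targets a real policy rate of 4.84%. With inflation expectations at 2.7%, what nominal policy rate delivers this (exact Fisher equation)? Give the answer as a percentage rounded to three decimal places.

(1 + i) = (1 + r)(1 + π) = 1.04840 × 1.02700 = 1.0767068
i = 1.0767068 − 1, so the required nominal rate is 7.671%.

7.671%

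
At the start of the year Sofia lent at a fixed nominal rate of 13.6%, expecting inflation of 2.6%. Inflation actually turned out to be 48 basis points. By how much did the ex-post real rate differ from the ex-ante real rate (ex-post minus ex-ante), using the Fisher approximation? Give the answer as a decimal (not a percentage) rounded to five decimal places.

0.02120

Ex-ante: 13.6% − 2.6% = 11.000%
Ex-post: 13.6% − 0.48% = 13.120%
Difference (ex-post − ex-ante) = 2.1200% → 0.02120.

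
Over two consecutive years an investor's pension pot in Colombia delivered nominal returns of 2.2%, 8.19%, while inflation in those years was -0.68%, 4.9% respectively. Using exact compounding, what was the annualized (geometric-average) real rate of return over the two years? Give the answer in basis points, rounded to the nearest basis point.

302 basis points

Nominal growth factor = 1.0220 × 1.0819 = 1.10570180
Price-level growth factor = 0.9932 × 1.0490 = 1.04186680
Real growth factor = 1.10570180 / 1.04186680 = 1.06126983
Annualized real rate = 1.06126983^(1/2) − 1 = 3.0180% → 302 basis points.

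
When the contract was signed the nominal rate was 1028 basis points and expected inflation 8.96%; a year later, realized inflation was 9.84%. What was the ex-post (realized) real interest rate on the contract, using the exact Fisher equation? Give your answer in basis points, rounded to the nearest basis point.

40 basis points

Ex-post: (1 + 0.1028)/(1 + 0.0984) − 1 = 0.4006%
So the realized real rate is 40 basis points.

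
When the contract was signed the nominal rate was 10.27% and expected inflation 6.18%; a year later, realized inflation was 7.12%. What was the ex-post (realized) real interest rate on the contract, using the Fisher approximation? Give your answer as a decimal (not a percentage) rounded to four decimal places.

0.0315

Ex-post: 10.27% − 7.12% = 3.150%
So the realized real rate is 0.0315.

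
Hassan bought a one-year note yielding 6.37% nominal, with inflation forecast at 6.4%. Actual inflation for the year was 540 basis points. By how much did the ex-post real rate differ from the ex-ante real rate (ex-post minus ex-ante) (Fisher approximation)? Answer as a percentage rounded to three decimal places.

1.000%

Ex-ante: 6.37% − 6.4% = -0.030%
Ex-post: 6.37% − 5.4% = 0.970%
Difference (ex-post − ex-ante) = 1.0000% → 1.000%.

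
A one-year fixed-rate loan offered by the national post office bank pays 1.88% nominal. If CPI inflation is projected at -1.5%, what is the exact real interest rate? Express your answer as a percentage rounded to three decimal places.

3.431%

By the Fisher equation, 1 + r = (1 + i)/(1 + π).
1 + r = 1.01880 / 0.98500 = 1.0343147
r = 1.0343147 − 1 = 3.43147%, i.e. 3.431%.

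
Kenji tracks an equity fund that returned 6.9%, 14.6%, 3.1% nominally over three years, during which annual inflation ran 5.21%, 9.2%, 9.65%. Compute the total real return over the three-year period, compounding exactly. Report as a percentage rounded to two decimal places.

0.26%

Nominal growth factor = 1.0690 × 1.1460 × 1.0310 = 1.263051
Price-level growth factor = 1.0521 × 1.0920 × 1.0965 = 1.259761
Real growth factor = 1.263051 / 1.259761 = 1.002612
Total real return = 1.002612 − 1 → 0.26%.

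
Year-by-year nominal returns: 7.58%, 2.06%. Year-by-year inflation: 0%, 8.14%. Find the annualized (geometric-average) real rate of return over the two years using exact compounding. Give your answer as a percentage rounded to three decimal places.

Compound the nominal returns: 1.0758 × 1.0206 = 1.09796148.
Compound inflation: 1.0000 × 1.0814 = 1.08140000.
Deflate: 1.09796148 / 1.08140000 = 1.01531485.
Annualized real rate = 1.01531485^(1/2) − 1 = 0.7628% → 0.763%.

0.763%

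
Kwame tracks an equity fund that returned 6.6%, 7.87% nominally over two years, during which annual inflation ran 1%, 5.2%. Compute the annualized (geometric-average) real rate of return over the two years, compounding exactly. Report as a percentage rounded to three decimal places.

4.030%

Nominal growth factor = 1.0660 × 1.0787 = 1.14989420
Price-level growth factor = 1.0100 × 1.0520 = 1.06252000
Real growth factor = 1.14989420 / 1.06252000 = 1.08223299
Annualized real rate = 1.08223299^(1/2) − 1 = 4.0304% → 4.030%.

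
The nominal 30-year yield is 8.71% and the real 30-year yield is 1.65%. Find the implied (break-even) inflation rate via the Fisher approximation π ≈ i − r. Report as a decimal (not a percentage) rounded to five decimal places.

π ≈ i − r = 8.71% − 1.65% → 0.07060.

0.07060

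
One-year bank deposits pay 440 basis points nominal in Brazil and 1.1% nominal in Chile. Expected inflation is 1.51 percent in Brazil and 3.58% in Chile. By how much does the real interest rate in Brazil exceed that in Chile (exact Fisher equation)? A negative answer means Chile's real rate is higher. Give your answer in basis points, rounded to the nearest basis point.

Brazil: (1 + 0.0440)/(1 + 0.0151) − 1 = 2.8470%
Chile: (1 + 0.0110)/(1 + 0.0358) − 1 = -2.3943%
Differential = 2.8470% − (-2.3943%) = 5.2413% → 524 basis points.

524 basis points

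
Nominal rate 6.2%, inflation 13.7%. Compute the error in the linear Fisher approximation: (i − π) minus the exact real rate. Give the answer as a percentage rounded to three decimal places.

Approximate: r ≈ 6.200% − 13.700% = -7.5000%
Exact: (1 + 0.0620)/(1 + 0.1370) − 1 = -6.5963%
Error = -7.5000% − (-6.5963%) = -0.9037% → -0.904%.

-0.904%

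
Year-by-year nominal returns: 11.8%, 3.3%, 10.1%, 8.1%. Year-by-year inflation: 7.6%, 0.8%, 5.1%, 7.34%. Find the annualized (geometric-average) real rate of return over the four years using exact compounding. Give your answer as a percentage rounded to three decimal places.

2.951%

Compound the nominal returns: 1.1180 × 1.0330 × 1.1010 × 1.0810 = 1.37453290.
Compound inflation: 1.0760 × 1.0080 × 1.0510 × 1.0734 = 1.22359336.
Deflate: 1.37453290 / 1.22359336 = 1.12335760.
Annualized real rate = 1.12335760^(1/4) − 1 = 2.9507% → 2.951%.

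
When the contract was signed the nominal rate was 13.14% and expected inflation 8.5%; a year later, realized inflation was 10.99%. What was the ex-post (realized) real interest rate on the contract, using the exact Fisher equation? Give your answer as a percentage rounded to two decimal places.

Ex-post: (1 + 0.1314)/(1 + 0.1099) − 1 = 1.9371%
So the realized real rate is 1.94%.

1.94%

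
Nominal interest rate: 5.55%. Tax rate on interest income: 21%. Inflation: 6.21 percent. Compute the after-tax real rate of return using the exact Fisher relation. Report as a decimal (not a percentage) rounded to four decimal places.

-0.0172

After-tax nominal return = 5.55% × (1 − 0.21) = 4.3845%.
1 + r = 1.043845 / 1.06210 = 0.982812
After-tax real rate = 0.982812 − 1 → -0.0172.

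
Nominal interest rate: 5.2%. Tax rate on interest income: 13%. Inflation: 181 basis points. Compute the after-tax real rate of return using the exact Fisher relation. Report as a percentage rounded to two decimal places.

After-tax nominal return = 5.2% × (1 − 0.13) = 4.5240%.
1 + r = 1.04524 / 1.01810 = 1.026657
After-tax real rate = 1.026657 − 1 → 2.67%.

2.67%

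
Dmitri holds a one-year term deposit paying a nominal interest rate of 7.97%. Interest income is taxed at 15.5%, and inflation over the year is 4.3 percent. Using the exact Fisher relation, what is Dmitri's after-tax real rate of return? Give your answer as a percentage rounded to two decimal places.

2.33%

After-tax nominal return = 7.97% × (1 − 0.155) = 6.73465%.
1 + r = 1.0673465 / 1.04300 = 1.023343
After-tax real rate = 1.023343 − 1 → 2.33%.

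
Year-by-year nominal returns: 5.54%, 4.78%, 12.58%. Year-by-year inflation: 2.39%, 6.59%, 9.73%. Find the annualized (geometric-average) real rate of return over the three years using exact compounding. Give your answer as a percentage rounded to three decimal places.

Compound the nominal returns: 1.0554 × 1.0478 × 1.1258 = 1.24496381.
Compound inflation: 1.0239 × 1.0659 × 1.0973 = 1.19756580.
Deflate: 1.24496381 / 1.19756580 = 1.03957863.
Annualized real rate = 1.03957863^(1/3) − 1 = 1.3023% → 1.302%.

1.302%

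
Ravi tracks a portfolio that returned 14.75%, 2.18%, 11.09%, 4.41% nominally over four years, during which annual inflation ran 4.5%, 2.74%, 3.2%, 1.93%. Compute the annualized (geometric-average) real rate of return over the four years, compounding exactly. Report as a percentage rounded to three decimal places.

Compound the nominal returns: 1.1475 × 1.0218 × 1.1109 × 1.0441 = 1.35998981.
Compound inflation: 1.0450 × 1.0274 × 1.0320 × 1.0193 = 1.12937345.
Deflate: 1.35998981 / 1.12937345 = 1.20419850.
Annualized real rate = 1.20419850^(1/4) − 1 = 4.7549% → 4.755%.

4.755%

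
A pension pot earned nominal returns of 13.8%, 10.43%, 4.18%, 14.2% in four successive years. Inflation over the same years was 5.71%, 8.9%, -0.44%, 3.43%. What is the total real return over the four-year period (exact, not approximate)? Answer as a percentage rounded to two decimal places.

26.13%

Compound the nominal returns: 1.1380 × 1.1043 × 1.0418 × 1.1420 = 1.495133.
Compound inflation: 1.0571 × 1.0890 × 0.9956 × 1.0343 = 1.185429.
Deflate: 1.495133 / 1.185429 = 1.261259.
Total real return = 1.261259 − 1 → 26.13%.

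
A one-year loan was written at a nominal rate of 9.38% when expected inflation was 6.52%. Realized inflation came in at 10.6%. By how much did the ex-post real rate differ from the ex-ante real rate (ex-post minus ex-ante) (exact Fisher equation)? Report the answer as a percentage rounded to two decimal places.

Ex-ante: (1 + 0.0938)/(1 + 0.0652) − 1 = 2.6849%
Ex-post: (1 + 0.0938)/(1 + 0.1060) − 1 = -1.1031%
Difference (ex-post − ex-ante) = -3.7880% → -3.79%.

-3.79%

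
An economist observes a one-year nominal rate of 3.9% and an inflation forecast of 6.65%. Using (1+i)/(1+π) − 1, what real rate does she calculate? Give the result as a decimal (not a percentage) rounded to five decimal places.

-0.02579

By the Fisher identity, 1 + r = (1 + i)/(1 + π).
1 + r = 1.03900 / 1.06650 = 0.9742147
r = 0.9742147 − 1 = -2.57853%, i.e. -0.02579.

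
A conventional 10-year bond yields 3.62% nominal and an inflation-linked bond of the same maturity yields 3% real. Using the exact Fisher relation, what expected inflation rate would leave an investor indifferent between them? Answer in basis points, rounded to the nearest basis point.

60 basis points

(1 + π) = (1 + i)/(1 + r) = 1.03620 / 1.03000 = 1.006019
Break-even inflation = 1.006019 − 1 → 60 basis points.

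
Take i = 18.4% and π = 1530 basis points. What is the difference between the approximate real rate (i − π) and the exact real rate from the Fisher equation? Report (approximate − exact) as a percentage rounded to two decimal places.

Approximate: r ≈ 18.400% − 15.300% = 3.1000%
Exact: (1 + 0.1840)/(1 + 0.1530) − 1 = 2.6886%
Error = 3.1000% − 2.6886% = 0.4114% → 0.41%.

0.41%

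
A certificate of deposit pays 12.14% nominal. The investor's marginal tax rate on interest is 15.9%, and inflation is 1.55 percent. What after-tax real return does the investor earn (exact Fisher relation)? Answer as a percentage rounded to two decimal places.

8.53%

After-tax nominal return = 12.14% × (1 − 0.159) = 10.20974%.
1 + r = 1.1020974 / 1.01550 = 1.085276
After-tax real rate = 1.085276 − 1 → 8.53%.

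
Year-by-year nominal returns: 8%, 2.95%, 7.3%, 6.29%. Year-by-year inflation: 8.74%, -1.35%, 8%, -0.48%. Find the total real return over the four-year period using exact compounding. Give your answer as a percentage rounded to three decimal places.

9.982%

Nominal growth factor = 1.0800 × 1.0295 × 1.0730 × 1.0629 = 1.268067
Price-level growth factor = 1.0874 × 0.9865 × 1.0800 × 0.9952 = 1.152977
Real growth factor = 1.268067 / 1.152977 = 1.099820
Total real return = 1.099820 − 1 → 9.982%.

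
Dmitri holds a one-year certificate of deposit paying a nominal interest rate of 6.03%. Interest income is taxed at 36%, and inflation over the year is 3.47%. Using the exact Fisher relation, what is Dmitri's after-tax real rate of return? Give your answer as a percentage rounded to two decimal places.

0.38%

After-tax nominal return = 6.03% × (1 − 0.36) = 3.8592%.
1 + r = 1.038592 / 1.03470 = 1.003761
After-tax real rate = 1.003761 − 1 → 0.38%.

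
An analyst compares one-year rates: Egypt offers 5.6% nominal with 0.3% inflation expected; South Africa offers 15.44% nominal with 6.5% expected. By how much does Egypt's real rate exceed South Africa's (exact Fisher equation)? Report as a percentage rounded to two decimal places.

Egypt: (1 + 0.0560)/(1 + 0.0030) − 1 = 5.2841%
South Africa: (1 + 0.1544)/(1 + 0.0650) − 1 = 8.3944%
Differential = 5.2841% − 8.3944% = -3.1102% → -3.11%.

-3.11%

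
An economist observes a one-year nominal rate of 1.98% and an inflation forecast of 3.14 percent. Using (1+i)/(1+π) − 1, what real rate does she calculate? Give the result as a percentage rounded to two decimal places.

1 + r = 1.01980 / 1.03140 = 0.988753
r = 0.988753 − 1 = -1.1247%, i.e. -1.12%.

-1.12%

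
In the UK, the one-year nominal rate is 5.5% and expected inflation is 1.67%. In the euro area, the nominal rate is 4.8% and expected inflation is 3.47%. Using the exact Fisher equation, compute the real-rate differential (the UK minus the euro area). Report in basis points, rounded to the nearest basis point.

248 basis points

The UK: (1 + 0.0550)/(1 + 0.0167) − 1 = 3.7671%
The euro area: (1 + 0.0480)/(1 + 0.0347) − 1 = 1.2854%
Differential = 3.7671% − 1.2854% = 2.4817% → 248 basis points.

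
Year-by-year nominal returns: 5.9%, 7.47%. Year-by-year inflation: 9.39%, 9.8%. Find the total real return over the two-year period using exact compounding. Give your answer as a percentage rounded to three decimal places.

Compound the nominal returns: 1.0590 × 1.0747 = 1.138107.
Compound inflation: 1.0939 × 1.0980 = 1.201102.
Deflate: 1.138107 / 1.201102 = 0.947552.
Total real return = 0.947552 − 1 → -5.245%.

-5.245%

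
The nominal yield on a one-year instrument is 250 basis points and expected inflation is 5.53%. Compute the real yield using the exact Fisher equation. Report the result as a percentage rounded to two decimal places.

1 + r = 1.02500 / 1.05530 = 0.971288
r = 0.971288 − 1 = -2.8712%, i.e. -2.87%.

-2.87%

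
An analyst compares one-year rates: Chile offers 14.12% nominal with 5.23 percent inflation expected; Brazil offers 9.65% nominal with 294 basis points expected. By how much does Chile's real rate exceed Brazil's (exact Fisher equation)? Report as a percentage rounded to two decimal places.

Chile: (1 + 0.1412)/(1 + 0.0523) − 1 = 8.4482%
Brazil: (1 + 0.0965)/(1 + 0.0294) − 1 = 6.5184%
Differential = 8.4482% − 6.5184% = 1.9298% → 1.93%.

1.93%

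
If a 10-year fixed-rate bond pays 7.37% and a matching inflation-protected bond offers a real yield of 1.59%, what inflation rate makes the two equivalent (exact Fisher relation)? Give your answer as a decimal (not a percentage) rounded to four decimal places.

0.0569

(1 + π) = (1 + i)/(1 + r) = 1.07370 / 1.01590 = 1.056895
Break-even inflation = 1.056895 − 1 → 0.0569.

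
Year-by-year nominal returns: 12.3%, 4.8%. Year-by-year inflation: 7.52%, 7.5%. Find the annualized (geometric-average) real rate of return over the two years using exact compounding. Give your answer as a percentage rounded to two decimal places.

0.91%

Compound the nominal returns: 1.1230 × 1.0480 = 1.17690400.
Compound inflation: 1.0752 × 1.0750 = 1.15584000.
Deflate: 1.17690400 / 1.15584000 = 1.01822398.
Annualized real rate = 1.01822398^(1/2) − 1 = 0.9071% → 0.91%.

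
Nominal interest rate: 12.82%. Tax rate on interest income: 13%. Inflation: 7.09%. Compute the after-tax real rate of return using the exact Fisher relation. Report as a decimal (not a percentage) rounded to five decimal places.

After-tax nominal return = 12.82% × (1 − 0.13) = 11.1534%.
1 + r = 1.111534 / 1.07090 = 1.037944
After-tax real rate = 1.037944 − 1 → 0.03794.

0.03794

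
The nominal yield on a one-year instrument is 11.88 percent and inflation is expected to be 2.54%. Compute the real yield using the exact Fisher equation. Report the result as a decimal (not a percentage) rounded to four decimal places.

1 + r = 1.11880 / 1.02540 = 1.091086
r = 1.091086 − 1 = 9.1086%, i.e. 0.0911.

0.0911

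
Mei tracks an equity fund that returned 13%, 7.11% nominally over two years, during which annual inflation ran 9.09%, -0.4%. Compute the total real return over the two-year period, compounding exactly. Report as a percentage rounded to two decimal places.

11.39%

Compound the nominal returns: 1.1300 × 1.0711 = 1.210343.
Compound inflation: 1.0909 × 0.9960 = 1.086536.
Deflate: 1.210343 / 1.086536 = 1.113946.
Total real return = 1.113946 − 1 → 11.39%.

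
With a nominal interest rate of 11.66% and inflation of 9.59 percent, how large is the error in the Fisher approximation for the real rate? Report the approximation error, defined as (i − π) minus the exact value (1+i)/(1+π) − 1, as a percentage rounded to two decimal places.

0.18%

Approximate: r ≈ 11.660% − 9.590% = 2.0700%
Exact: (1 + 0.1166)/(1 + 0.0959) − 1 = 1.8889%
Error = 2.0700% − 1.8889% = 0.1811% → 0.18%.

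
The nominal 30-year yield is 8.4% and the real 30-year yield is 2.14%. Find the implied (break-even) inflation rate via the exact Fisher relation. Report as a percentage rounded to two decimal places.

(1 + π) = (1 + i)/(1 + r) = 1.08400 / 1.02140 = 1.061288
Break-even inflation = 1.061288 − 1 → 6.13%.

6.13%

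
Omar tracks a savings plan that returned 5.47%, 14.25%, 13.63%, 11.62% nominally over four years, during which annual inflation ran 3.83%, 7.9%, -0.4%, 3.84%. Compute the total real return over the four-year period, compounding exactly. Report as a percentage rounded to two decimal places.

31.90%

Compound the nominal returns: 1.0547 × 1.1425 × 1.1363 × 1.1162 = 1.528341.
Compound inflation: 1.0383 × 1.0790 × 0.9960 × 1.0384 = 1.158693.
Deflate: 1.528341 / 1.158693 = 1.319021.
Total real return = 1.319021 − 1 → 31.90%.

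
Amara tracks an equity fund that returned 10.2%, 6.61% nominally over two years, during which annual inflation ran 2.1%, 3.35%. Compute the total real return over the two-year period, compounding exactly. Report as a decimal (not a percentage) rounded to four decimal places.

Compound the nominal returns: 1.1020 × 1.0661 = 1.174842.
Compound inflation: 1.0210 × 1.0335 = 1.055204.
Deflate: 1.174842 / 1.055204 = 1.113380.
Total real return = 1.113380 − 1 → 0.1134.

0.1134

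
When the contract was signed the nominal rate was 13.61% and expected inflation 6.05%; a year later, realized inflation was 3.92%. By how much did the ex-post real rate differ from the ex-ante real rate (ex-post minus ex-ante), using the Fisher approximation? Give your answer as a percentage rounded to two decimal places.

2.13%

Ex-ante: 13.61% − 6.05% = 7.560%
Ex-post: 13.61% − 3.92% = 9.690%
Difference (ex-post − ex-ante) = 2.1300% → 2.13%.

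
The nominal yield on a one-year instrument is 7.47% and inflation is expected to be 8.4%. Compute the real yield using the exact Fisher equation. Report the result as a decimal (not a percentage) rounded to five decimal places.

-0.00858

1 + r = 1.07470 / 1.08400 = 0.991421
r = 0.991421 − 1 = -0.8579%, i.e. -0.00858.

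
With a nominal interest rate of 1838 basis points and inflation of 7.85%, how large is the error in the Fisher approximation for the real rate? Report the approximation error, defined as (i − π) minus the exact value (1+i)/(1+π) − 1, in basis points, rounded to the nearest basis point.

77 basis points

Approximate: r ≈ 18.380% − 7.850% = 10.5300%
Exact: (1 + 0.1838)/(1 + 0.0785) − 1 = 9.7636%
Error = 10.5300% − 9.7636% = 0.7664% → 77 basis points.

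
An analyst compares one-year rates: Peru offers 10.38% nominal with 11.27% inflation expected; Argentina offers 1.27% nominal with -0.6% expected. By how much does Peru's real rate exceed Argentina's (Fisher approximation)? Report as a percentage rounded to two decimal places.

-2.76%

Peru: 10.38% − 11.27% = -0.890%
Argentina: 1.27% − (-0.6%) = 1.870%
Differential = -2.760% → -2.76%.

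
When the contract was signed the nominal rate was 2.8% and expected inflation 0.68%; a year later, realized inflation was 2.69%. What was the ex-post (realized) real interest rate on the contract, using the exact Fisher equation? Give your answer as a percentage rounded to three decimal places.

Ex-post: (1 + 0.0280)/(1 + 0.0269) − 1 = 0.1071%
So the realized real rate is 0.107%.

0.107%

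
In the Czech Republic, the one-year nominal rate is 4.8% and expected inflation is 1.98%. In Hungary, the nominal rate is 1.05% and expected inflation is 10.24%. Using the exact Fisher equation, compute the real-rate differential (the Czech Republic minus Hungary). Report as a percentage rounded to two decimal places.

The Czech Republic: (1 + 0.0480)/(1 + 0.0198) − 1 = 2.7652%
Hungary: (1 + 0.0105)/(1 + 0.1024) − 1 = -8.3364%
Differential = 2.7652% − (-8.3364%) = 11.1016% → 11.10%.

11.10%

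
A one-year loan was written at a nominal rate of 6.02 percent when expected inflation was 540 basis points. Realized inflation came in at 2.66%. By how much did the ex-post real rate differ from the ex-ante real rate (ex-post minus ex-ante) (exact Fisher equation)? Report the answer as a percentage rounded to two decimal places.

2.68%

Ex-ante: (1 + 0.0602)/(1 + 0.0540) − 1 = 0.5882%
Ex-post: (1 + 0.0602)/(1 + 0.0266) − 1 = 3.2729%
Difference (ex-post − ex-ante) = 2.6847% → 2.68%.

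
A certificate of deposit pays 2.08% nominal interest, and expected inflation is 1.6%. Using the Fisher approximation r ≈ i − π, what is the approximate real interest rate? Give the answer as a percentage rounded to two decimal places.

0.48%

r ≈ i − π = 2.08% − 1.6% = 0.48%.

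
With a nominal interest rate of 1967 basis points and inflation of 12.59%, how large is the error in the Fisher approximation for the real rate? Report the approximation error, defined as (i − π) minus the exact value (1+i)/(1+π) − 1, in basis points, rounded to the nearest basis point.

Approximate: r ≈ 19.670% − 12.590% = 7.0800%
Exact: (1 + 0.1967)/(1 + 0.1259) − 1 = 6.2883%
Error = 7.0800% − 6.2883% = 0.7917% → 79 basis points.

79 basis points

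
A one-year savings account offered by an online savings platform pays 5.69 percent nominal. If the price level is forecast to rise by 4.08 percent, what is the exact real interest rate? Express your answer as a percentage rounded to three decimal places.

By the Fisher equation, 1 + r = (1 + i)/(1 + π).
1 + r = 1.05690 / 1.04080 = 1.015469
r = 1.015469 − 1 = 1.5469%, i.e. 1.547%.

1.547%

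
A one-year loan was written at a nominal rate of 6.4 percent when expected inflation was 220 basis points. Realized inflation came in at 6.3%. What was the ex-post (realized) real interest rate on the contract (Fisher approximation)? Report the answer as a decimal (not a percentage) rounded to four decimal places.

Ex-post: 6.4% − 6.3% = 0.100%
So the realized real rate is 0.0010.

0.0010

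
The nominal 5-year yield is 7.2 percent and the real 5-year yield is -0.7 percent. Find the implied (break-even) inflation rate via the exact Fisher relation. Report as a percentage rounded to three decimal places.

7.956%

(1 + π) = (1 + i)/(1 + r) = 1.07200 / 0.99300 = 1.079557
Break-even inflation = 1.079557 − 1 → 7.956%.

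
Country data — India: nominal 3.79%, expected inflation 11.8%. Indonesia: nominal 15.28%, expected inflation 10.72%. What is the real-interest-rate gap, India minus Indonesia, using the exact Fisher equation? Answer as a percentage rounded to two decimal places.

-11.28%

India: (1 + 0.0379)/(1 + 0.1180) − 1 = -7.1646%
Indonesia: (1 + 0.1528)/(1 + 0.1072) − 1 = 4.1185%
Differential = -7.1646% − 4.1185% = -11.2831% → -11.28%.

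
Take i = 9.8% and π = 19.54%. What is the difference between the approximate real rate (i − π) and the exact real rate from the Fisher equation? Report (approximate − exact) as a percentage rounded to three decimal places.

-1.592%

Approximate: r ≈ 9.800% − 19.540% = -9.7400%
Exact: (1 + 0.0980)/(1 + 0.1954) − 1 = -8.1479%
Error = -9.7400% − (-8.1479%) = -1.5921% → -1.592%.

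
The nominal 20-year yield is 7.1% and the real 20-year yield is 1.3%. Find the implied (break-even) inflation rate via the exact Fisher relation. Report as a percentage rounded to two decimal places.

(1 + π) = (1 + i)/(1 + r) = 1.07100 / 1.01300 = 1.057256
Break-even inflation = 1.057256 − 1 → 5.73%.

5.73%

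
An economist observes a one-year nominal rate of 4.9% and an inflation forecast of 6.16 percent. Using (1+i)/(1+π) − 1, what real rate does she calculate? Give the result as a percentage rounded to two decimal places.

-1.19%

By the Fisher relation, 1 + r = (1 + i)/(1 + π).
1 + r = 1.04900 / 1.06160 = 0.988131
r = 0.988131 − 1 = -1.1869%, i.e. -1.19%.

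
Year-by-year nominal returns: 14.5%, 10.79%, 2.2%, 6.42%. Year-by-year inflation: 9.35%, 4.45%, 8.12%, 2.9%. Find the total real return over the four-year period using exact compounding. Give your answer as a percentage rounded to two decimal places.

8.58%

Nominal growth factor = 1.1450 × 1.1079 × 1.0220 × 1.0642 = 1.379686
Price-level growth factor = 1.0935 × 1.0445 × 1.0812 × 1.0290 = 1.270716
Real growth factor = 1.379686 / 1.270716 = 1.085754
Total real return = 1.085754 − 1 → 8.58%.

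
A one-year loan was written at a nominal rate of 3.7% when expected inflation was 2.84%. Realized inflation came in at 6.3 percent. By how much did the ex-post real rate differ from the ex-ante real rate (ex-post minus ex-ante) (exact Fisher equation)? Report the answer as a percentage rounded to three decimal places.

-3.282%

Ex-ante: (1 + 0.0370)/(1 + 0.0284) − 1 = 0.8363%
Ex-post: (1 + 0.0370)/(1 + 0.0630) − 1 = -2.4459%
Difference (ex-post − ex-ante) = -3.2822% → -3.282%.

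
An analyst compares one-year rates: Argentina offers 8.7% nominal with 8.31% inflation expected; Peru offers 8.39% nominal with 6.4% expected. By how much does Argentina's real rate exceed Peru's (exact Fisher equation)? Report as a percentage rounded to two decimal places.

Argentina: (1 + 0.0870)/(1 + 0.0831) − 1 = 0.3601%
Peru: (1 + 0.0839)/(1 + 0.0640) − 1 = 1.8703%
Differential = 0.3601% − 1.8703% = -1.5102% → -1.51%.

-1.51%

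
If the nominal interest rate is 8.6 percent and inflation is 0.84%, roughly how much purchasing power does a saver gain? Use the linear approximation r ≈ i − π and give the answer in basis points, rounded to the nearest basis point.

776 basis points

r ≈ i − π = 8.6% − 0.84% = 776 basis points.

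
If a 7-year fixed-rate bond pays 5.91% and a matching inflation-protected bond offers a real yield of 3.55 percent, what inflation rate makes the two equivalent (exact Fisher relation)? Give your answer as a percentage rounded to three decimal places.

2.279%

(1 + π) = (1 + i)/(1 + r) = 1.05910 / 1.03550 = 1.022791
Break-even inflation = 1.022791 − 1 → 2.279%.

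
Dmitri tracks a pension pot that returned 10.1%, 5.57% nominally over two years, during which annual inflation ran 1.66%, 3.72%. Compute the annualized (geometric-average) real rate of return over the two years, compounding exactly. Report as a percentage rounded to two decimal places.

Nominal growth factor = 1.1010 × 1.0557 = 1.16232570
Price-level growth factor = 1.0166 × 1.0372 = 1.05441752
Real growth factor = 1.16232570 / 1.05441752 = 1.10233914
Annualized real rate = 1.10233914^(1/2) − 1 = 4.9923% → 4.99%.

4.99%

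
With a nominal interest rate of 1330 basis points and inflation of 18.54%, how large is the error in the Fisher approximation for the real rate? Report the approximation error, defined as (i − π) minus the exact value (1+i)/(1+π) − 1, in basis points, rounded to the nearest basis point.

-82 basis points

Approximate: r ≈ 13.300% − 18.540% = -5.2400%
Exact: (1 + 0.1330)/(1 + 0.1854) − 1 = -4.4204%
Error = -5.2400% − (-4.4204%) = -0.8196% → -82 basis points.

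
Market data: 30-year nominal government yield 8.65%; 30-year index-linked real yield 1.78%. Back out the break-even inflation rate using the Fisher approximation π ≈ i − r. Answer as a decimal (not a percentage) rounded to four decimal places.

π ≈ i − r = 8.65% − 1.78% → 0.0687.

0.0687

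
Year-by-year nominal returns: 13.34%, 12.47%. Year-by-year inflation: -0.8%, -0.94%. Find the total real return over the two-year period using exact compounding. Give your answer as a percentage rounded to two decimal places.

29.72%

Compound the nominal returns: 1.1334 × 1.1247 = 1.274735.
Compound inflation: 0.9920 × 0.9906 = 0.982675.
Deflate: 1.274735 / 0.982675 = 1.297209.
Total real return = 1.297209 − 1 → 29.72%.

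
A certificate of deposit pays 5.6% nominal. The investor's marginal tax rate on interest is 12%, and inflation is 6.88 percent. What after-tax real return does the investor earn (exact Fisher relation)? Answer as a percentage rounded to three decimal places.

After-tax nominal return = 5.6% × (1 − 0.12) = 4.9280%.
1 + r = 1.04928 / 1.06880 = 0.981737
After-tax real rate = 0.981737 − 1 → -1.826%.

-1.826%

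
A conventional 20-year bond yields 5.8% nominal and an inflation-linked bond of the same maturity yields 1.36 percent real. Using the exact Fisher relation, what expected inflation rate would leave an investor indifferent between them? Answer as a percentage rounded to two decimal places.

(1 + π) = (1 + i)/(1 + r) = 1.05800 / 1.01360 = 1.043804
Break-even inflation = 1.043804 − 1 → 4.38%.

4.38%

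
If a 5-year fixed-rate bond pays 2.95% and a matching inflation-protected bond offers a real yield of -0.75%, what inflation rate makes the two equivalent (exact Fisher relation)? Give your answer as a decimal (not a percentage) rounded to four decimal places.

(1 + π) = (1 + i)/(1 + r) = 1.02950 / 0.99250 = 1.037280
Break-even inflation = 1.037280 − 1 → 0.0373.

0.0373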